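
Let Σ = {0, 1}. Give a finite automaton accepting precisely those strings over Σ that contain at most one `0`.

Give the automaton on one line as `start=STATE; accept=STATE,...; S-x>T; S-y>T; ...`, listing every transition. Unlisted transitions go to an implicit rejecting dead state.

start=A; accept=A,B; A-0>B; A-1>A; B-0>C; B-1>B; C-0>C; C-1>C

Count `0`s, saturating at 2: state A means no `0` yet, B means one `0` seen, C means more than one. Each `0` increments (capped at C); other symbols loop. Accept from {A, B}.
       0  1 
>* A   B  A 
 * B   C  B 
   C   C  C 
(> = start, * = accepting)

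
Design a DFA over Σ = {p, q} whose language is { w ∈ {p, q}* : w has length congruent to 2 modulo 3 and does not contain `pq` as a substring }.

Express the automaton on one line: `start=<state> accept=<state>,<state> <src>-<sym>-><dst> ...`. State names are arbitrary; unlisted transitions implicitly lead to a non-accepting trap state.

Handle the two conditions separately and then intersect. One (3 states) tracks the input length modulo 3; the other (3 states) tracks partial matches of the forbidden pattern `pq`. Each combined state is a pair, one component from each; accept when both components accept. After merging equivalent states the machine shrinks.
A 7-state machine:
        p   q  
>  S0   S1  S2 
   S1   S3  S4 
   S2   S3  S5 
 * S3   S6  S4 
   S4   S4  S4 
 * S5   S6  S0 
   S6   S1  S4 
(> = start, * = accepting)

start=S0 accept=S3,S5 S0-p->S1 S0-q->S2 S1-p->S3 S1-q->S4 S2-p->S3 S2-q->S5 S3-p->S6 S3-q->S4 S4-p->S4 S4-q->S4 S5-p->S6 S5-q->S0 S6-p->S1 S6-q->S4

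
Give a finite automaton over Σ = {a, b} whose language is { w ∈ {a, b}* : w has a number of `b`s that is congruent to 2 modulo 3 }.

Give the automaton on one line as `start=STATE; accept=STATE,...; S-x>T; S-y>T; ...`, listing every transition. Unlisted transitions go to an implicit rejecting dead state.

start=q0; accept=q2; q0-a>q0; q0-b>q1; q1-a>q1; q1-b>q2; q2-a>q2; q2-b>q0

The only thing that matters is how many `b`s have appeared, reduced mod 3. Use one state per residue: q0 for 0, …, q2 for 2. Reading `b` moves to the next residue; anything else stays put. q2 is accepting.
A 3-state machine:
        a   b  
>  q0   q0  q1 
   q1   q1  q2 
 * q2   q2  q0 
(> = start, * = accepting)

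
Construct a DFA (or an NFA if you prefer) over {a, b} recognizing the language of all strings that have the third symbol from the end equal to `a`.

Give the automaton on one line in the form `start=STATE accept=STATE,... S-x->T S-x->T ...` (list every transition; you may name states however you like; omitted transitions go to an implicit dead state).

A DFA must remember the last 3 symbols (since which symbol is third-to-last isn't known until the input ends). Use one state per possible window of the last ≤3 symbols; accept from those whose window starts with `a`.
          a    b  
>  S0     S1   S2 
   S1     S3   S4 
   S2     S5   S6 
   S3     S7   S8 
   S4     S9  S10 
   S5    S11  S12 
   S6    S13  S14 
 * S7     S7   S8 
 * S8     S9  S10 
 * S9    S11  S12 
 * S10   S13  S14 
   S11    S7   S8 
   S12    S9  S10 
   S13   S11  S12 
   S14   S13  S14 
(> = start, * = accepting)

start=S0 accept=S7,S8,S9,S10 S0-a->S1 S0-b->S2 S1-a->S3 S1-b->S4 S2-a->S5 S2-b->S6 S3-a->S7 S3-b->S8 S4-a->S9 S4-b->S10 S5-a->S11 S5-b->S12 S6-a->S13 S6-b->S14 S7-a->S7 S7-b->S8 S8-a->S9 S8-b->S10 S9-a->S11 S9-b->S12 S10-a->S13 S10-b->S14 S11-a->S7 S11-b->S8 S12-a->S9 S12-b->S10 S13-a->S11 S13-b->S12 S14-a->S13 S14-b->S14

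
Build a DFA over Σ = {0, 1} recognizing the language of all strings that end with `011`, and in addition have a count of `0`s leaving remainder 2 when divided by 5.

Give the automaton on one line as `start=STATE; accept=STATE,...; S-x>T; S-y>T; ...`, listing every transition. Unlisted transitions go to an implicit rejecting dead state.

start=A; accept=J; A-0>B; A-1>A; B-0>C; B-1>D; C-0>E; C-1>F; D-0>C; D-1>G; E-0>H; E-1>I; F-0>E; F-1>J; G-0>C; G-1>K; H-0>L; H-1>M; I-0>H; I-1>N; J-0>E; J-1>O; K-0>C; K-1>K; L-0>B; L-1>P; M-0>L; M-1>Q; N-0>H; N-1>R; O-0>E; O-1>O; P-0>B; P-1>S; Q-0>L; Q-1>T; R-0>H; R-1>R; S-0>B; S-1>A; T-0>L; T-1>T

Build one automaton per condition and run them in lockstep. One (4 states) tracks how much of the suffix `011` has currently been matched; the other (5 states) tracks the count of `0`s modulo 5. Each combined state is a pair, one component from each; accept when both components accept.
A 20-state machine:
       0  1 
>  A   B  A 
   B   C  D 
   C   E  F 
   D   C  G 
   E   H  I 
   F   E  J 
   G   C  K 
   H   L  M 
   I   H  N 
 * J   E  O 
   K   C  K 
   L   B  P 
   M   L  Q 
   N   H  R 
   O   E  O 
   P   B  S 
   Q   L  T 
   R   H  R 
   S   B  A 
   T   L  T 
(> = start, * = accepting)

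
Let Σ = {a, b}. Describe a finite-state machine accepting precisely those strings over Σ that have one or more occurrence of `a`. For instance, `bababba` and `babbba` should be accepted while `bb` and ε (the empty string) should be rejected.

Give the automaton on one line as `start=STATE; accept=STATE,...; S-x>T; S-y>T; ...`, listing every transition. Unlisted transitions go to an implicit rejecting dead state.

Only the number of `a`s matters, and only up to 2. Make a chain q0 → q1 → q2 advanced by each `a` (with q2 absorbing); every other symbol self-loops. The accepting set is {q1, q2}.
With 3 states:
        a   b  
>  q0   q1  q0 
 * q1   q2  q1 
 * q2   q2  q2 
(> = start, * = accepting)

start=q0; accept=q1,q2; q0-a>q1; q0-b>q0; q1-a>q2; q1-b>q1; q2-a>q2; q2-b>q2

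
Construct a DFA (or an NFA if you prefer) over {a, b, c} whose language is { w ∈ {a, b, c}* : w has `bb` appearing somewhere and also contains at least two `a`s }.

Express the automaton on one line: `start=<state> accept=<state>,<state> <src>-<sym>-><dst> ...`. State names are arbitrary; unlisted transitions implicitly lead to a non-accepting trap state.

Build one automaton per condition and run them in lockstep. One (3 states) tracks whether and how much of `bb` has been seen; the other (4 states) tracks the count of `a`s, saturating at 3. Each combined state is a pair, one component from each; accept when both components accept.
A 12-state machine:
          a    b    c  
>  s0     s1   s2   s0 
   s1     s3   s4   s1 
   s2     s1   s5   s0 
   s3     s6   s7   s3 
   s4     s3   s8   s1 
   s5     s8   s5   s5 
   s6     s6   s9   s6 
   s7     s6  s10   s3 
   s8    s10   s8   s8 
   s9     s6  s11   s6 
 * s10   s11  s10  s10 
 * s11   s11  s11  s11 
(> = start, * = accepting)

start=s0 accept=s10,s11 s0-a->s1 s0-b->s2 s0-c->s0 s1-a->s3 s1-b->s4 s1-c->s1 s2-a->s1 s2-b->s5 s2-c->s0 s3-a->s6 s3-b->s7 s3-c->s3 s4-a->s3 s4-b->s8 s4-c->s1 s5-a->s8 s5-b->s5 s5-c->s5 s6-a->s6 s6-b->s9 s6-c->s6 s7-a->s6 s7-b->s10 s7-c->s3 s8-a->s10 s8-b->s8 s8-c->s8 s9-a->s6 s9-b->s11 s9-c->s6 s10-a->s11 s10-b->s10 s10-c->s10 s11-a->s11 s11-b->s11 s11-c->s11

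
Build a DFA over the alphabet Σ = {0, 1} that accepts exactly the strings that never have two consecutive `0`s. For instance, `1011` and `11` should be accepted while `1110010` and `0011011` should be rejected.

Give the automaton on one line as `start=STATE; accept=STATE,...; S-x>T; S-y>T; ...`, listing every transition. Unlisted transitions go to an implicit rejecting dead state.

start=q0; accept=q0,q1; q0-0>q1; q0-1>q0; q1-0>q2; q1-1>q0; q2-0>q2; q2-1>q2

Track partial matches of the forbidden pattern `00`. State q2 is a dead state reached once `00` has occurred; every other state accepts. q0 means no part of `00` is currently matched.
With 3 states:
        0   1  
>* q0   q1  q0 
 * q1   q2  q0 
   q2   q2  q2 
(> = start, * = accepting)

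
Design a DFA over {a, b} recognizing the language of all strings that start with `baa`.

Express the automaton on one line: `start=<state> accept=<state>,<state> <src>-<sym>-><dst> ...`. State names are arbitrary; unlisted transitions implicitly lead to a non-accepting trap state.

start=q0 accept=q3 q0-a->q4 q0-b->q1 q1-a->q2 q1-b->q4 q2-a->q3 q2-b->q4 q3-a->q3 q3-b->q3 q4-a->q4 q4-b->q4

Walk along `baa` while the input agrees: from q0 take `b` to q1, and so on. Any deviation drops to the rejecting sink q4. Once q3 is reached the prefix is confirmed and every continuation is accepted.
        a   b  
>  q0   q4  q1 
   q1   q2  q4 
   q2   q3  q4 
 * q3   q3  q3 
   q4   q4  q4 
(> = start, * = accepting)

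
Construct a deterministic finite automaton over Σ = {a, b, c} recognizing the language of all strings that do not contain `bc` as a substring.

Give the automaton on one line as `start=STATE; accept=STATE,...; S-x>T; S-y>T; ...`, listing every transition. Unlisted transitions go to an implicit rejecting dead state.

Track partial matches of the forbidden pattern `bc`. State q2 is a dead state reached once `bc` has occurred; every other state accepts. q0 means no part of `bc` is currently matched.
With 3 states:
        a   b   c  
>* q0   q0  q1  q0 
 * q1   q0  q1  q2 
   q2   q2  q2  q2 
(> = start, * = accepting)

start=q0; accept=q0,q1; q0-a>q0; q0-b>q1; q0-c>q0; q1-a>q0; q1-b>q1; q1-c>q2; q2-a>q2; q2-b>q2; q2-c>q2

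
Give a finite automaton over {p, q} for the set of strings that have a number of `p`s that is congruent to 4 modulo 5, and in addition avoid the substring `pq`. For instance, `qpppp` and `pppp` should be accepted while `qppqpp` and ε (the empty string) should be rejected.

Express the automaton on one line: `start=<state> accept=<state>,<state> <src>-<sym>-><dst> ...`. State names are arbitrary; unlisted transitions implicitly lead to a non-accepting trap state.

start=A accept=F A-p->B A-q->A B-p->C B-q->D C-p->E C-q->D D-p->D D-q->D E-p->F E-q->D F-p->G F-q->D G-p->B G-q->D

Build one automaton per condition and run them in lockstep. The first has 5 states tracking the count of `p`s modulo 5; the second has 3 states tracking partial matches of the forbidden pattern `pq`. A product state is a pair (one from each), accepting exactly when both do. Minimizing collapses redundant product states.
With 7 states:
       p  q 
>  A   B  A 
   B   C  D 
   C   E  D 
   D   D  D 
   E   F  D 
 * F   G  D 
   G   B  D 
(> = start, * = accepting)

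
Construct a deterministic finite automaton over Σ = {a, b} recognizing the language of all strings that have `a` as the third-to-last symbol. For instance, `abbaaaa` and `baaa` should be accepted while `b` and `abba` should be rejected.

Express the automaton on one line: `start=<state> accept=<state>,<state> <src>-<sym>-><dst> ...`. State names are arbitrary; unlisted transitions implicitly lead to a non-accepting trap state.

Because acceptance depends on a position counted from the end, the machine has to buffer the most recent 3 symbols. Make each state the string of the last up-to-3 symbols read; on input `x` shift the window left and append `x`. Accept when the buffered window has length 3 and begins with `a`.
A 15-state machine:
          a    b  
>  s0     s1   s2 
   s1     s3   s4 
   s2     s5   s6 
   s3     s7   s8 
   s4     s9  s10 
   s5    s11  s12 
   s6    s13  s14 
 * s7     s7   s8 
 * s8     s9  s10 
 * s9    s11  s12 
 * s10   s13  s14 
   s11    s7   s8 
   s12    s9  s10 
   s13   s11  s12 
   s14   s13  s14 
(> = start, * = accepting)

start=s0 accept=s7,s8,s9,s10 s0-a->s1 s0-b->s2 s1-a->s3 s1-b->s4 s2-a->s5 s2-b->s6 s3-a->s7 s3-b->s8 s4-a->s9 s4-b->s10 s5-a->s11 s5-b->s12 s6-a->s13 s6-b->s14 s7-a->s7 s7-b->s8 s8-a->s9 s8-b->s10 s9-a->s11 s9-b->s12 s10-a->s13 s10-b->s14 s11-a->s7 s11-b->s8 s12-a->s9 s12-b->s10 s13-a->s11 s13-b->s12 s14-a->s13 s14-b->s14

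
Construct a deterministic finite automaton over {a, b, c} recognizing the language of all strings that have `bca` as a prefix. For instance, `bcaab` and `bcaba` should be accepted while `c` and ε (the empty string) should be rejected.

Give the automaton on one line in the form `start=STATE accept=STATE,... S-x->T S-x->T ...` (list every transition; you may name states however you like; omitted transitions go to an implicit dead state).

Check the first 3 symbols one by one: q0 through q2 record how many have matched `bca` so far; any wrong symbol goes to the dead state q4. After all 3 match we enter the accepting sink q3.
5 states suffice.
        a   b   c  
>  q0   q4  q1  q4 
   q1   q4  q4  q2 
   q2   q3  q4  q4 
 * q3   q3  q3  q3 
   q4   q4  q4  q4 
(> = start, * = accepting)

start=q0 accept=q3 q0-a->q4 q0-b->q1 q0-c->q4 q1-a->q4 q1-b->q4 q1-c->q2 q2-a->q3 q2-b->q4 q2-c->q4 q3-a->q3 q3-b->q3 q3-c->q3 q4-a->q4 q4-b->q4 q4-c->q4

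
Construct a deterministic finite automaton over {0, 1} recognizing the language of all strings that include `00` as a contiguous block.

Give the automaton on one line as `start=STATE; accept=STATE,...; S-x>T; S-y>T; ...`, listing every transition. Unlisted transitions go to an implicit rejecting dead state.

start=q0; accept=q2; q0-0>q1; q0-1>q0; q1-0>q2; q1-1>q0; q2-0>q2; q2-1>q2

States q0..q1 record the length of the longest prefix of `00` that matches the current input suffix. Reaching q2 means `00` has been seen, and we stay there forever. Accept from q2.
With 3 states:
        0   1  
>  q0   q1  q0 
   q1   q2  q0 
 * q2   q2  q2 
(> = start, * = accepting)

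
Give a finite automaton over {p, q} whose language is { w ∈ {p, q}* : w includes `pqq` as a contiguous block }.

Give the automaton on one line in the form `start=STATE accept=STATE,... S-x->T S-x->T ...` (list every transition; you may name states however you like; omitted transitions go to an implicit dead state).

Track how much of `pqq` has been matched so far: state s0 is no progress, s3 is the absorbing accept state reached once `pqq` has occurred. Intermediate states record partial matches; on a mismatch, fall back to the longest reusable overlap.
A 4-state machine:
        p   q  
>  s0   s1  s0 
   s1   s1  s2 
   s2   s1  s3 
 * s3   s3  s3 
(> = start, * = accepting)

start=s0 accept=s3 s0-p->s1 s0-q->s0 s1-p->s1 s1-q->s2 s2-p->s1 s2-q->s3 s3-p->s3 s3-q->s3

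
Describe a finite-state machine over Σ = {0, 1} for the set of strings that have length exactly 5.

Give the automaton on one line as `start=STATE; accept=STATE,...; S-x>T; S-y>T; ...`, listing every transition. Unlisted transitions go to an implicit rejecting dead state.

start=q0; accept=q5; q0-0>q1; q0-1>q1; q1-0>q2; q1-1>q2; q2-0>q3; q2-1>q3; q3-0>q4; q3-1>q4; q4-0>q5; q4-1>q5; q5-0>q6; q5-1>q6; q6-0>q6; q6-1>q6

Count input length up to 6: every symbol moves from q0 toward q6, which means 'more than 5' and absorbs. Accept from {q5}.
A 7-state machine:
        0   1  
>  q0   q1  q1 
   q1   q2  q2 
   q2   q3  q3 
   q3   q4  q4 
   q4   q5  q5 
 * q5   q6  q6 
   q6   q6  q6 
(> = start, * = accepting)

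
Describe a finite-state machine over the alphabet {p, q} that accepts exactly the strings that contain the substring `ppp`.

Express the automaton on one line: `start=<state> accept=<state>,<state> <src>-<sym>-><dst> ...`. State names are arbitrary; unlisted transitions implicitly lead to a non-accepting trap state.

Track how much of `ppp` has been matched so far: state s0 is no progress, s3 is the absorbing accept state reached once `ppp` has occurred. Intermediate states record partial matches; on a mismatch, fall back to the longest reusable overlap.
A 4-state machine:
        p   q  
>  s0   s1  s0 
   s1   s2  s0 
   s2   s3  s0 
 * s3   s3  s3 
(> = start, * = accepting)

start=s0 accept=s3 s0-p->s1 s0-q->s0 s1-p->s2 s1-q->s0 s2-p->s3 s2-q->s0 s3-p->s3 s3-q->s3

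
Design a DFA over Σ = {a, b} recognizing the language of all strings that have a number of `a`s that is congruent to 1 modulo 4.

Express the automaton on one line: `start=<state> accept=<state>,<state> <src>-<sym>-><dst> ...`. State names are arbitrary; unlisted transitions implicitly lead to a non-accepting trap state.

start=q0 accept=q1 q0-a->q1 q0-b->q0 q1-a->q2 q1-b->q1 q2-a->q3 q2-b->q2 q3-a->q0 q3-b->q3

The only thing that matters is how many `a`s have appeared, reduced mod 4. Use one state per residue: q0 for 0, …, q3 for 3. Reading `a` moves to the next residue; anything else stays put. q1 is accepting.
A 4-state machine:
        a   b  
>  q0   q1  q0 
 * q1   q2  q1 
   q2   q3  q2 
   q3   q0  q3 
(> = start, * = accepting)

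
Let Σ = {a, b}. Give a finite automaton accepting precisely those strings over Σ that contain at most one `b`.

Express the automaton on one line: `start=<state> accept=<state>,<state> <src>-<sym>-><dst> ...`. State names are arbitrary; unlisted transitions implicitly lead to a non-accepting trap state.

start=q0 accept=q0,q1 q0-a->q0 q0-b->q1 q1-a->q1 q1-b->q2 q2-a->q2 q2-b->q2

Count `b`s, saturating at 2: state q0 means no `b` yet, q1 means one `b` seen, q2 means more than one. Each `b` increments (capped at q2); other symbols loop. Accept from {q0, q1}.
A 3-state machine:
        a   b  
>* q0   q0  q1 
 * q1   q1  q2 
   q2   q2  q2 
(> = start, * = accepting)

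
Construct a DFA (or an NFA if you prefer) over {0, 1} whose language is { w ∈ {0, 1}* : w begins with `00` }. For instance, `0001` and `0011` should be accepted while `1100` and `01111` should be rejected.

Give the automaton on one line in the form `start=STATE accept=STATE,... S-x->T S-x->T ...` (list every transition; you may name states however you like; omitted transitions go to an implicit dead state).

start=s0 accept=s2 s0-0->s1 s0-1->s3 s1-0->s2 s1-1->s3 s2-0->s2 s2-1->s2 s3-0->s3 s3-1->s3

Check the first 2 symbols one by one: s0 through s1 record how many have matched `00` so far; any wrong symbol goes to the dead state s3. After all 2 match we enter the accepting sink s2.
        0   1  
>  s0   s1  s3 
   s1   s2  s3 
 * s2   s2  s2 
   s3   s3  s3 
(> = start, * = accepting)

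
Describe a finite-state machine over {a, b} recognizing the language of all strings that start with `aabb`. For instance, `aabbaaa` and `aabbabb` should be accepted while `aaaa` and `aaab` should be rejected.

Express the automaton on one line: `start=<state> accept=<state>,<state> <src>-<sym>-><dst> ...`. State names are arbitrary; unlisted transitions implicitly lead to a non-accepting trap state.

Check the first 4 symbols one by one: s0 through s3 record how many have matched `aabb` so far; any wrong symbol goes to the dead state s5. After all 4 match we enter the accepting sink s4.
6 states suffice.
        a   b  
>  s0   s1  s5 
   s1   s2  s5 
   s2   s5  s3 
   s3   s5  s4 
 * s4   s4  s4 
   s5   s5  s5 
(> = start, * = accepting)

start=s0 accept=s4 s0-a->s1 s0-b->s5 s1-a->s2 s1-b->s5 s2-a->s5 s2-b->s3 s3-a->s5 s3-b->s4 s4-a->s4 s4-b->s4 s5-a->s5 s5-b->s5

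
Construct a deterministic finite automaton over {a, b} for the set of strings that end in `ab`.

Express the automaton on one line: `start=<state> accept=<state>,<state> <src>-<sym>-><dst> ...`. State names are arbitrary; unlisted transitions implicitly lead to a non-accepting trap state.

start=q0 accept=q2 q0-a->q1 q0-b->q0 q1-a->q1 q1-b->q2 q2-a->q1 q2-b->q0

Let each state record the length of the longest suffix of the input read so far that is also a prefix of `ab`. q1 means the last symbol is `a`; q2 means the last 2 symbols are `ab`. Accept only at q2, where the string currently ends in `ab`.
3 states suffice.
        a   b  
>  q0   q1  q0 
   q1   q1  q2 
 * q2   q1  q0 
(> = start, * = accepting)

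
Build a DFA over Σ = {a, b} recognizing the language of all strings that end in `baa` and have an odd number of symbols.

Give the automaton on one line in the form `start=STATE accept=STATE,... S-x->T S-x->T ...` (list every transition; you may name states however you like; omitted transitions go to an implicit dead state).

start=q0 accept=q4 q0-a->q1 q0-b->q2 q1-a->q0 q1-b->q0 q2-a->q3 q2-b->q0 q3-a->q4 q3-b->q2 q4-a->q0 q4-b->q0

Build one automaton per condition and run them in lockstep. The first has 4 states tracking how much of the suffix `baa` has currently been matched; the second has 2 states tracking the input length modulo 2. A product state is a pair (one from each), accepting exactly when both do. After merging equivalent states the machine shrinks.
With 5 states:
        a   b  
>  q0   q1  q2 
   q1   q0  q0 
   q2   q3  q0 
   q3   q4  q2 
 * q4   q0  q0 
(> = start, * = accepting)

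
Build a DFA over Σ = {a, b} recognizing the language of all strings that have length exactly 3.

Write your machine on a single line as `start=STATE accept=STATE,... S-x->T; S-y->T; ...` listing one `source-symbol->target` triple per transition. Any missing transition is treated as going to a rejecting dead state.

start=S0; accept=S3; S0-a->S1; S0-b->S1; S1-a->S2; S1-b->S2; S2-a->S3; S2-b->S3; S3-a->S4; S3-b->S4; S4-a->S4; S4-b->S4

We only need to distinguish lengths 0, 1, …, 3, and '>3'. Chain S0 → S1 → S2 → S3 → S4 on every symbol, with S4 looping. Accepting states: {S3}.
5 states suffice.
        a   b  
>  S0   S1  S1 
   S1   S2  S2 
   S2   S3  S3 
 * S3   S4  S4 
   S4   S4  S4 
(> = start, * = accepting)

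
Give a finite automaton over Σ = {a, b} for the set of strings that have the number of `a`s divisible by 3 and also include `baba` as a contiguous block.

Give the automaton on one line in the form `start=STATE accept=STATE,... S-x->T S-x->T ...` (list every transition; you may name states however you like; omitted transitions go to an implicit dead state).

start=q0 accept=q13 q0-a->q1 q0-b->q2 q1-a->q3 q1-b->q4 q2-a->q5 q2-b->q2 q3-a->q0 q3-b->q6 q4-a->q7 q4-b->q4 q5-a->q3 q5-b->q8 q6-a->q9 q6-b->q6 q7-a->q0 q7-b->q10 q8-a->q11 q8-b->q4 q9-a->q1 q9-b->q12 q10-a->q13 q10-b->q6 q11-a->q13 q11-b->q11 q12-a->q14 q12-b->q2 q13-a->q14 q13-b->q13 q14-a->q11 q14-b->q14

Run two small machines in parallel and take their product. The first has 3 states tracking the count of `a`s modulo 3; the second has 5 states tracking whether and how much of `baba` has been seen. A product state is a pair (one from each), accepting exactly when both do.
With 15 states:
          a    b  
>  q0     q1   q2 
   q1     q3   q4 
   q2     q5   q2 
   q3     q0   q6 
   q4     q7   q4 
   q5     q3   q8 
   q6     q9   q6 
   q7     q0  q10 
   q8    q11   q4 
   q9     q1  q12 
   q10   q13   q6 
   q11   q13  q11 
   q12   q14   q2 
 * q13   q14  q13 
   q14   q11  q14 
(> = start, * = accepting)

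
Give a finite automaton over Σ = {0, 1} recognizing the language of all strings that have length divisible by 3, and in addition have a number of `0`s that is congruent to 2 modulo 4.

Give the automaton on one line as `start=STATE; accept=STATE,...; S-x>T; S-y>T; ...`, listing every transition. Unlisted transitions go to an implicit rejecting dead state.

Run two small machines in parallel and take their product. One (3 states) tracks the input length modulo 3; the other (4 states) tracks the count of `0`s modulo 4. Each combined state is a pair, one component from each; accept when both components accept.
With 12 states:
          0    1  
>  s0     s1   s2 
   s1     s3   s4 
   s2     s4   s5 
   s3     s6   s7 
   s4     s7   s8 
   s5     s8   s0 
   s6     s2   s9 
 * s7     s9  s10 
   s8    s10   s1 
   s9     s5  s11 
   s10   s11   s3 
   s11    s0   s6 
(> = start, * = accepting)

start=s0; accept=s7; s0-0>s1; s0-1>s2; s1-0>s3; s1-1>s4; s2-0>s4; s2-1>s5; s3-0>s6; s3-1>s7; s4-0>s7; s4-1>s8; s5-0>s8; s5-1>s0; s6-0>s2; s6-1>s9; s7-0>s9; s7-1>s10; s8-0>s10; s8-1>s1; s9-0>s5; s9-1>s11; s10-0>s11; s10-1>s3; s11-0>s0; s11-1>s6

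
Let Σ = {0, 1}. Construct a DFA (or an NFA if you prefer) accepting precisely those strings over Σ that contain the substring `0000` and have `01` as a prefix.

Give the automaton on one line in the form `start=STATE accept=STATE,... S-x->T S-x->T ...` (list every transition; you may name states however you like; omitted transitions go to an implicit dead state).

Handle the two conditions separately and then intersect. One (5 states) tracks whether and how much of `0000` has been seen; the other (4 states) tracks whether the input so far still matches the prefix `01`. Each combined state is a pair, one component from each; accept when both components accept.
12 states suffice.
          0    1  
>  q0     q1   q2 
   q1     q3   q4 
   q2     q5   q2 
   q3     q6   q2 
   q4     q7   q4 
   q5     q3   q2 
   q6     q8   q2 
   q7     q9   q4 
   q8     q8   q8 
   q9    q10   q4 
   q10   q11   q4 
 * q11   q11  q11 
(> = start, * = accepting)

start=q0 accept=q11 q0-0->q1 q0-1->q2 q1-0->q3 q1-1->q4 q2-0->q5 q2-1->q2 q3-0->q6 q3-1->q2 q4-0->q7 q4-1->q4 q5-0->q3 q5-1->q2 q6-0->q8 q6-1->q2 q7-0->q9 q7-1->q4 q8-0->q8 q8-1->q8 q9-0->q10 q9-1->q4 q10-0->q11 q10-1->q4 q11-0->q11 q11-1->q11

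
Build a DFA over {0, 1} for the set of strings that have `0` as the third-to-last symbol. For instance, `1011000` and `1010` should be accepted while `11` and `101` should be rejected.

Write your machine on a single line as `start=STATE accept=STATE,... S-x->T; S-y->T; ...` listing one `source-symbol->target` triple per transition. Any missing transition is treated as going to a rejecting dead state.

A DFA must remember the last 3 symbols (since which symbol is third-to-last isn't known until the input ends). Use one state per possible window of the last ≤3 symbols; accept from those whose window starts with `0`.
With 15 states:
          0    1  
>  S0     S1   S2 
   S1     S3   S4 
   S2     S5   S6 
   S3     S7   S8 
   S4     S9  S10 
   S5    S11  S12 
   S6    S13  S14 
 * S7     S7   S8 
 * S8     S9  S10 
 * S9    S11  S12 
 * S10   S13  S14 
   S11    S7   S8 
   S12    S9  S10 
   S13   S11  S12 
   S14   S13  S14 
(> = start, * = accepting)

start=S0; accept=S7,S8,S9,S10; S0-0->S1; S0-1->S2; S1-0->S3; S1-1->S4; S2-0->S5; S2-1->S6; S3-0->S7; S3-1->S8; S4-0->S9; S4-1->S10; S5-0->S11; S5-1->S12; S6-0->S13; S6-1->S14; S7-0->S7; S7-1->S8; S8-0->S9; S8-1->S10; S9-0->S11; S9-1->S12; S10-0->S13; S10-1->S14; S11-0->S7; S11-1->S8; S12-0->S9; S12-1->S10; S13-0->S11; S13-1->S12; S14-0->S13; S14-1->S14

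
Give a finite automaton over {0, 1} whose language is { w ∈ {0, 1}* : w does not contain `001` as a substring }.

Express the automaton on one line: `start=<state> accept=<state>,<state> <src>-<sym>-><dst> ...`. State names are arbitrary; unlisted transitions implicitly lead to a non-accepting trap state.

This is the complement of 'contains `001`'. Use the same substring-matching states — q0 through q3 holding how much of `001` has just been matched — but flip the accepting set: everything except the trap q3 accepts.
With 4 states:
        0   1  
>* q0   q1  q0 
 * q1   q2  q0 
 * q2   q2  q3 
   q3   q3  q3 
(> = start, * = accepting)

start=q0 accept=q0,q1,q2 q0-0->q1 q0-1->q0 q1-0->q2 q1-1->q0 q2-0->q2 q2-1->q3 q3-0->q3 q3-1->q3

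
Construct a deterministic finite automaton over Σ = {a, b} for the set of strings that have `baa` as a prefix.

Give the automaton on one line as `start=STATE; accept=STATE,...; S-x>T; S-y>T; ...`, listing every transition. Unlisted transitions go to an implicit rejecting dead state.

start=S0; accept=S3; S0-a>S4; S0-b>S1; S1-a>S2; S1-b>S4; S2-a>S3; S2-b>S4; S3-a>S3; S3-b>S3; S4-a>S4; S4-b>S4

Walk along `baa` while the input agrees: from S0 take `b` to S1, and so on. Any deviation drops to the rejecting sink S4. Once S3 is reached the prefix is confirmed and every continuation is accepted.
        a   b  
>  S0   S4  S1 
   S1   S2  S4 
   S2   S3  S4 
 * S3   S3  S3 
   S4   S4  S4 
(> = start, * = accepting)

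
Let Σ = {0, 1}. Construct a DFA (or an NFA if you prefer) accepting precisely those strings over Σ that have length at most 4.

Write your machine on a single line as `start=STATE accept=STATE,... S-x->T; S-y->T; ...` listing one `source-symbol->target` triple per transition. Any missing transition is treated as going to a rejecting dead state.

start=S0; accept=S0,S1,S2,S3,S4; S0-0->S1; S0-1->S1; S1-0->S2; S1-1->S2; S2-0->S3; S2-1->S3; S3-0->S4; S3-1->S4; S4-0->S5; S4-1->S5; S5-0->S5; S5-1->S5

Count input length up to 5: every symbol moves from S0 toward S5, which means 'more than 4' and absorbs. Accept from {S0, S1, S2, S3, S4}.
A 6-state machine:
        0   1  
>* S0   S1  S1 
 * S1   S2  S2 
 * S2   S3  S3 
 * S3   S4  S4 
 * S4   S5  S5 
   S5   S5  S5 
(> = start, * = accepting)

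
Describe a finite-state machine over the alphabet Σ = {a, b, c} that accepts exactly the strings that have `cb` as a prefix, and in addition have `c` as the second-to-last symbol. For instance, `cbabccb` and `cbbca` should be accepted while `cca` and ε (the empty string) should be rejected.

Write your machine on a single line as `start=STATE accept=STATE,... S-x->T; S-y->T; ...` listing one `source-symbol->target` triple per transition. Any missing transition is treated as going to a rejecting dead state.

start=q0; accept=q11,q20,q21; q0-a->q1; q0-b->q2; q0-c->q3; q1-a->q4; q1-b->q5; q1-c->q6; q2-a->q7; q2-b->q8; q2-c->q9; q3-a->q10; q3-b->q11; q3-c->q12; q4-a->q4; q4-b->q5; q4-c->q6; q5-a->q7; q5-b->q8; q5-c->q9; q6-a->q10; q6-b->q13; q6-c->q12; q7-a->q4; q7-b->q5; q7-c->q6; q8-a->q7; q8-b->q8; q8-c->q9; q9-a->q10; q9-b->q13; q9-c->q12; q10-a->q4; q10-b->q5; q10-c->q6; q11-a->q14; q11-b->q15; q11-c->q16; q12-a->q10; q12-b->q13; q12-c->q12; q13-a->q7; q13-b->q8; q13-c->q9; q14-a->q17; q14-b->q18; q14-c->q19; q15-a->q14; q15-b->q15; q15-c->q16; q16-a->q20; q16-b->q11; q16-c->q21; q17-a->q17; q17-b->q18; q17-c->q19; q18-a->q14; q18-b->q15; q18-c->q16; q19-a->q20; q19-b->q11; q19-c->q21; q20-a->q17; q20-b->q18; q20-c->q19; q21-a->q20; q21-b->q11; q21-c->q21

Build one automaton per condition and run them in lockstep. One (4 states) tracks whether the input so far still matches the prefix `cb`; the other (13 states) tracks the last 2 symbols read. Each combined state is a pair, one component from each; accept when both components accept.
A 22-state machine:
          a    b    c  
>  q0     q1   q2   q3 
   q1     q4   q5   q6 
   q2     q7   q8   q9 
   q3    q10  q11  q12 
   q4     q4   q5   q6 
   q5     q7   q8   q9 
   q6    q10  q13  q12 
   q7     q4   q5   q6 
   q8     q7   q8   q9 
   q9    q10  q13  q12 
   q10    q4   q5   q6 
 * q11   q14  q15  q16 
   q12   q10  q13  q12 
   q13    q7   q8   q9 
   q14   q17  q18  q19 
   q15   q14  q15  q16 
   q16   q20  q11  q21 
   q17   q17  q18  q19 
   q18   q14  q15  q16 
   q19   q20  q11  q21 
 * q20   q17  q18  q19 
 * q21   q20  q11  q21 
(> = start, * = accepting)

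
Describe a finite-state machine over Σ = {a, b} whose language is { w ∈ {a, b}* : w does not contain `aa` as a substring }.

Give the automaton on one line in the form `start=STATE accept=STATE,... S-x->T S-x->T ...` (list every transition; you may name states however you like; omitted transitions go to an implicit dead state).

start=s0 accept=s0,s1 s0-a->s1 s0-b->s0 s1-a->s2 s1-b->s0 s2-a->s2 s2-b->s2

Track partial matches of the forbidden pattern `aa`. State s2 is a dead state reached once `aa` has occurred; every other state accepts. s0 means no part of `aa` is currently matched.
A 3-state machine:
        a   b  
>* s0   s1  s0 
 * s1   s2  s0 
   s2   s2  s2 
(> = start, * = accepting)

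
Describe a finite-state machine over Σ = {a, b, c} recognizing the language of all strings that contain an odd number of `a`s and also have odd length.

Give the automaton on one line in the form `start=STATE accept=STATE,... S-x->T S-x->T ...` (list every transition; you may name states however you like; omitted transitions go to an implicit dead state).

start=q0 accept=q1 q0-a->q1 q0-b->q2 q0-c->q2 q1-a->q0 q1-b->q3 q1-c->q3 q2-a->q3 q2-b->q0 q2-c->q0 q3-a->q2 q3-b->q1 q3-c->q1

Build one automaton per condition and run them in lockstep. One (2 states) tracks the count of `a`s modulo 2; the other (2 states) tracks the input length modulo 2. Each combined state is a pair, one component from each; accept when both components accept.
A 4-state machine:
        a   b   c  
>  q0   q1  q2  q2 
 * q1   q0  q3  q3 
   q2   q3  q0  q0 
   q3   q2  q1  q1 
(> = start, * = accepting)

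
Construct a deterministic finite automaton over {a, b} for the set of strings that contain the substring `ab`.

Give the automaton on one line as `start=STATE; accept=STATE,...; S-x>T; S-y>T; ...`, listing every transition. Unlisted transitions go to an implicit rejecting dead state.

start=q0; accept=q2; q0-a>q1; q0-b>q0; q1-a>q1; q1-b>q2; q2-a>q2; q2-b>q2

States q0..q1 record the length of the longest prefix of `ab` that matches the current input suffix. Reaching q2 means `ab` has been seen, and we stay there forever. Accept from q2.
3 states suffice.
        a   b  
>  q0   q1  q0 
   q1   q1  q2 
 * q2   q2  q2 
(> = start, * = accepting)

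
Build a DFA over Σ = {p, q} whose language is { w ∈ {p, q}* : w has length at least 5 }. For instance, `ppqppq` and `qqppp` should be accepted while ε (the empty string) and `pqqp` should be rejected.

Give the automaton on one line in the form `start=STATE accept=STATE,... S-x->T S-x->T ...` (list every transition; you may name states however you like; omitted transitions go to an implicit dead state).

We only need to distinguish lengths 0, 1, …, 5, and '>5'. Chain s0 → s1 → s2 → s3 → s4 → s5 → s6 on every symbol, with s6 looping. Accepting states: {s5, s6}.
With 7 states:
        p   q  
>  s0   s1  s1 
   s1   s2  s2 
   s2   s3  s3 
   s3   s4  s4 
   s4   s5  s5 
 * s5   s6  s6 
 * s6   s6  s6 
(> = start, * = accepting)

start=s0 accept=s5,s6 s0-p->s1 s0-q->s1 s1-p->s2 s1-q->s2 s2-p->s3 s2-q->s3 s3-p->s4 s3-q->s4 s4-p->s5 s4-q->s5 s5-p->s6 s5-q->s6 s6-p->s6 s6-q->s6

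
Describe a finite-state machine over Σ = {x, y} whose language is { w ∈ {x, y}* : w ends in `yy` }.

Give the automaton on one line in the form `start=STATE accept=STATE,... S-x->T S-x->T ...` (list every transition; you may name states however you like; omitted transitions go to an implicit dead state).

start=q0 accept=q2 q0-x->q0 q0-y->q1 q1-x->q0 q1-y->q2 q2-x->q0 q2-y->q2

Let each state record the length of the longest suffix of the input read so far that is also a prefix of `yy`. q1 means the last symbol is `y`; q2 means the last 2 symbols are `yy`. Accept only at q2, where the string currently ends in `yy`.
        x   y  
>  q0   q0  q1 
   q1   q0  q2 
 * q2   q0  q2 
(> = start, * = accepting)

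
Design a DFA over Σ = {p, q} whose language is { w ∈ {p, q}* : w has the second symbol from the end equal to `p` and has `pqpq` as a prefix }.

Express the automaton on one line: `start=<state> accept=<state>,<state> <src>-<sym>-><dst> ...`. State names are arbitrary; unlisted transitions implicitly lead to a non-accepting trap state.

start=A accept=F,I A-p->B A-q->C B-p->C B-q->D C-p->C C-q->C D-p->E D-q->C E-p->C E-q->F F-p->G F-q->H G-p->I G-q->F H-p->G H-q->H I-p->I I-q->F

Build one automaton per condition and run them in lockstep. One (7 states) tracks the last 2 symbols read; the other (6 states) tracks whether the input so far still matches the prefix `pqpq`. Each combined state is a pair, one component from each; accept when both components accept. Minimizing collapses redundant product states.
A 9-state machine:
       p  q 
>  A   B  C 
   B   C  D 
   C   C  C 
   D   E  C 
   E   C  F 
 * F   G  H 
   G   I  F 
   H   G  H 
 * I   I  F 
(> = start, * = accepting)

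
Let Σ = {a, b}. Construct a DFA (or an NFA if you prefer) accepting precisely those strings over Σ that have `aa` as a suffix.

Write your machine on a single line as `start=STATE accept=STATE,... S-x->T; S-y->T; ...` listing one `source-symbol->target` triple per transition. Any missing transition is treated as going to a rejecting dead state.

Remember how much of `aa` the current input suffix matches. State q0 means no match yet; q1 means the last symbol is `a`; q2 means the last 2 symbols are `aa`. Only q2 accepts. On a mismatch, fall back to the longest proper suffix that is still a prefix of `aa`.
With 3 states:
        a   b  
>  q0   q1  q0 
   q1   q2  q0 
 * q2   q2  q0 
(> = start, * = accepting)

start=q0; accept=q2; q0-a->q1; q0-b->q0; q1-a->q2; q1-b->q0; q2-a->q2; q2-b->q0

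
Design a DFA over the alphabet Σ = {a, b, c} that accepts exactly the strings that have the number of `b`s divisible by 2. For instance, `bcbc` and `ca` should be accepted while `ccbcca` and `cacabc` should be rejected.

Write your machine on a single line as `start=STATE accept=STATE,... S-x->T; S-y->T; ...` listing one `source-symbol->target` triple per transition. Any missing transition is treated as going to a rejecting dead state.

Keep the running count of `b`s modulo 2: each `b` advances along the cycle s0 → s1 → s0 while other symbols loop. Accept at s0.
        a   b   c  
>* s0   s0  s1  s0 
   s1   s1  s0  s1 
(> = start, * = accepting)

start=s0; accept=s0; s0-a->s0; s0-b->s1; s0-c->s0; s1-a->s1; s1-b->s0; s1-c->s1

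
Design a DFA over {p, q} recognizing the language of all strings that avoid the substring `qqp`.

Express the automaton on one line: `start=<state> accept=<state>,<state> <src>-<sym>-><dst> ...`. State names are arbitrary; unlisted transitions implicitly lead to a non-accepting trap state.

Track partial matches of the forbidden pattern `qqp`. State S3 is a dead state reached once `qqp` has occurred; every other state accepts. S0 means no part of `qqp` is currently matched.
        p   q  
>* S0   S0  S1 
 * S1   S0  S2 
 * S2   S3  S2 
   S3   S3  S3 
(> = start, * = accepting)

start=S0 accept=S0,S1,S2 S0-p->S0 S0-q->S1 S1-p->S0 S1-q->S2 S2-p->S3 S2-q->S2 S3-p->S3 S3-q->S3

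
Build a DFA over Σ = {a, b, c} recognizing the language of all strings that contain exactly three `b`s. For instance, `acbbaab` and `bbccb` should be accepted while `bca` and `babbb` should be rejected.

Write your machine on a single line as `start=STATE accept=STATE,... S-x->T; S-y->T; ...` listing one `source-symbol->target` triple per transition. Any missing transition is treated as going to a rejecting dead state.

start=s0; accept=s3; s0-a->s0; s0-b->s1; s0-c->s0; s1-a->s1; s1-b->s2; s1-c->s1; s2-a->s2; s2-b->s3; s2-c->s2; s3-a->s3; s3-b->s4; s3-c->s3; s4-a->s4; s4-b->s4; s4-c->s4

Count `b`s, saturating at 4: states s0 through s3 mean 0 through 3 `b`s seen; s4 means more than 3. Each `b` increments (capped at s4); other symbols loop. Accept from {s3}.
With 5 states:
        a   b   c  
>  s0   s0  s1  s0 
   s1   s1  s2  s1 
   s2   s2  s3  s2 
 * s3   s3  s4  s3 
   s4   s4  s4  s4 
(> = start, * = accepting)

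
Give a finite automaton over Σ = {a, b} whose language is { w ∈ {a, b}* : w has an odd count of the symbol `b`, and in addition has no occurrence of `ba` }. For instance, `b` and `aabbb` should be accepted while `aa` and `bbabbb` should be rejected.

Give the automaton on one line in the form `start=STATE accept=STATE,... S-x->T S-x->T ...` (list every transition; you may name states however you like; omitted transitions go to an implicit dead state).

Build one automaton per condition and run them in lockstep. The first has 2 states tracking the count of `b`s modulo 2; the second has 3 states tracking partial matches of the forbidden pattern `ba`. A product state is a pair (one from each), accepting exactly when both do. After merging equivalent states the machine shrinks.
With 4 states:
        a   b  
>  q0   q0  q1 
 * q1   q2  q3 
   q2   q2  q2 
   q3   q2  q1 
(> = start, * = accepting)

start=q0 accept=q1 q0-a->q0 q0-b->q1 q1-a->q2 q1-b->q3 q2-a->q2 q2-b->q2 q3-a->q2 q3-b->q1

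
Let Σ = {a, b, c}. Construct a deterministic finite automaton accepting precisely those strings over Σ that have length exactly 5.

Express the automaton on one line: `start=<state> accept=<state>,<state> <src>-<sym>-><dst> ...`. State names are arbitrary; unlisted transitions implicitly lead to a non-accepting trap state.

start=q0 accept=q5 q0-a->q1 q0-b->q1 q0-c->q1 q1-a->q2 q1-b->q2 q1-c->q2 q2-a->q3 q2-b->q3 q2-c->q3 q3-a->q4 q3-b->q4 q3-c->q4 q4-a->q5 q4-b->q5 q4-c->q5 q5-a->q6 q5-b->q6 q5-c->q6 q6-a->q6 q6-b->q6 q6-c->q6

Count input length up to 6: every symbol moves from q0 toward q6, which means 'more than 5' and absorbs. Accept from {q5}.
7 states suffice.
        a   b   c  
>  q0   q1  q1  q1 
   q1   q2  q2  q2 
   q2   q3  q3  q3 
   q3   q4  q4  q4 
   q4   q5  q5  q5 
 * q5   q6  q6  q6 
   q6   q6  q6  q6 
(> = start, * = accepting)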